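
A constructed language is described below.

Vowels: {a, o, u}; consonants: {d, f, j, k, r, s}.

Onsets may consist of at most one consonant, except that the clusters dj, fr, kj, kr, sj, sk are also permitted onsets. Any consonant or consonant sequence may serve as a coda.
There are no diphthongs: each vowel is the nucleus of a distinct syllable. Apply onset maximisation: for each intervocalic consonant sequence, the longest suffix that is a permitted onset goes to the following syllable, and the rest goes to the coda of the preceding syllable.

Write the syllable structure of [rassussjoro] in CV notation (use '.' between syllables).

The vowels are a, u, o, o — 4 nuclei, so 4 syllables.
/a…u/ gap (V1→V2): /ss/ splits as /s/ + /s/ (/s/ is the longest suffix that is a licit onset).
/u…o/ gap (V2→V3): /ssj/; trying suffixes from longest down, /sj/ is the first permitted one, so coda /s/ | onset /sj/.
/o…o/ gap (V3→V4): just /r/ — single C goes to the following onset.
Syllabification: ras.sus.sjo.ro.
Mapping each syllable to C/V: /ras/ → CVC, /sus/ → CVC, /sjo/ → CCV, /ro/ → CV.

CVC.CVC.CCV.CV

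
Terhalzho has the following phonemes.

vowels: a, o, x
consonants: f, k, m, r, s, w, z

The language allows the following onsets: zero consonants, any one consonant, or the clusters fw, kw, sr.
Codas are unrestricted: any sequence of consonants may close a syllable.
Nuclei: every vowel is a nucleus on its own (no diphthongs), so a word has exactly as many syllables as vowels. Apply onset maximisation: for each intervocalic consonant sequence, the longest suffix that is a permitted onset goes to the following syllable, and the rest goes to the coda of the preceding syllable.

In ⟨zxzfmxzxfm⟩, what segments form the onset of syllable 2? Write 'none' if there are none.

The vowels are x, x, x — 3 nuclei, so 3 syllables.
V1 /x/ – V2 /x/: cluster /zfm/ — the longest permitted-onset suffix is /m/; onset = /m/, preceding coda = /zf/.
V2 /x/ – V3 /x/: /z/ is a single consonant, so it becomes the next onset.
Syllabification: zxzf.mx.zxfm.
Syllable 2 is /mx/: onset /m/, nucleus /x/, coda ∅.

m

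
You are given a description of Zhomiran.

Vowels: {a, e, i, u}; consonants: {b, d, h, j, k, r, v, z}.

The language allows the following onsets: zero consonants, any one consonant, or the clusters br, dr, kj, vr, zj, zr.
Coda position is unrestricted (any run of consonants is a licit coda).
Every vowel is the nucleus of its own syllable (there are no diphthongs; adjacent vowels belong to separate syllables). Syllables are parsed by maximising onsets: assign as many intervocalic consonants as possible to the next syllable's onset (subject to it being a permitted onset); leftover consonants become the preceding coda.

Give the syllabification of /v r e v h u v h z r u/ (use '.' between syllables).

Nuclei (vowels): e, u, u → 3 syllables.
V1 /e/ – V2 /u/: /vh/ — longest licit onset from the right is /h/, leaving /v/ as coda.
V2 /u/ – V3 /u/: /vhzr/; trying suffixes from longest down, /zr/ is the first permitted one, so coda /vh/ | onset /zr/.

vrev.huvh.zru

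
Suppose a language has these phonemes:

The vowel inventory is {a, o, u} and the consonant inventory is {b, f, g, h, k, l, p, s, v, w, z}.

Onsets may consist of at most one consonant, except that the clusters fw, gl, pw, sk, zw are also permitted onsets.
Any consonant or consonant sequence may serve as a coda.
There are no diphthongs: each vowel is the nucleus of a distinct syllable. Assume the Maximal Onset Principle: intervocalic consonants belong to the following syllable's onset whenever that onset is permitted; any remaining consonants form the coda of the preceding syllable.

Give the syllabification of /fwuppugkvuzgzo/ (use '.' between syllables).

Vowels present: u, u, u, o; each is a nucleus, giving 4 syllables.
V1 /u/ – V2 /u/: /pp/ — longest licit onset from the right is /p/, leaving /p/ as coda.
V2 /u/ – V3 /u/: /gkv/; trying suffixes from longest down, /v/ is the first permitted one, so coda /gk/ | onset /v/.
V3 /u/ – V4 /o/: cluster /zgz/ — the longest permitted-onset suffix is /z/; onset = /z/, preceding coda = /zg/.

fwup.pugk.vuzg.zo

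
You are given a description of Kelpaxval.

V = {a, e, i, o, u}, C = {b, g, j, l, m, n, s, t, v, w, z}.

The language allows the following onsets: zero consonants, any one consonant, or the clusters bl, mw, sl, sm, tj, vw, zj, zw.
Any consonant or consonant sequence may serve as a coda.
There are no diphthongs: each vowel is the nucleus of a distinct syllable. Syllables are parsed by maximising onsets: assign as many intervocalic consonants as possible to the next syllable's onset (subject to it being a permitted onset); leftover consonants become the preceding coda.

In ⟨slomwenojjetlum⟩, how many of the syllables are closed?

Vowels present: o, e, o, e, u; each is a nucleus, giving 5 syllables.
/o…e/ gap (V1→V2): /mw/ is a licit onset in full, so it all attaches to the next syllable.
/e…o/ gap (V2→V3): /n/ is a single consonant, so it becomes the next onset.
/o…e/ gap (V3→V4): /jj/ splits as /j/ + /j/ (/j/ is the longest suffix that is a licit onset).
/e…u/ gap (V4→V5): cluster /tl/ — the longest permitted-onset suffix is /l/; onset = /l/, preceding coda = /t/.
Syllabification: slo.mwe.noj.jet.lum.
Classifying each syllable: /slo/ (open), /mwe/ (open), /noj/ (closed), /jet/ (closed), /lum/ (closed).
Closed syllables: 3.

3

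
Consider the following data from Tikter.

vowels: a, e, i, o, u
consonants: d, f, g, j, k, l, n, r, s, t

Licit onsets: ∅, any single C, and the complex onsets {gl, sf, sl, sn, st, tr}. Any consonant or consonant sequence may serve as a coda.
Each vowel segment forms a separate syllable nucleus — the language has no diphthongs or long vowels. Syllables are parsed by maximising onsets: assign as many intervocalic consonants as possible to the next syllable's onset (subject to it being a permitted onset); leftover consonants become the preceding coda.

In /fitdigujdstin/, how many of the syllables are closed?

Nuclei (vowels): i, i, u, i → 4 syllables.
Between /i/ (V1) and /i/ (V2): cluster /td/ — the longest permitted-onset suffix is /d/; onset = /d/, preceding coda = /t/.
Between /i/ (V2) and /u/ (V3): /g/ → onset of the next syllable (single consonants are always licit onsets).
Between /u/ (V3) and /i/ (V4): cluster /jdst/ — the longest permitted-onset suffix is /st/; onset = /st/, preceding coda = /jd/.
So the parse is fit.di.gujd.stin.
Classifying each syllable: /fit/ (closed), /di/ (open), /gujd/ (closed), /stin/ (closed).
Closed syllables: 3.

3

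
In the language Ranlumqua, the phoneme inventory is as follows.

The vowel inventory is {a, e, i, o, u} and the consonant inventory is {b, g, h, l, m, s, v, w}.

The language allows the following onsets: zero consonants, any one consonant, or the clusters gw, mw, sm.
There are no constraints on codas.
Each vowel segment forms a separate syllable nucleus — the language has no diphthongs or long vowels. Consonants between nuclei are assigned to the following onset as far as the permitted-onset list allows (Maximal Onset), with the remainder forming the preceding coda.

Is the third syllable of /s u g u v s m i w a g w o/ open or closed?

The vowels are u, u, i, a, o — 5 nuclei, so 5 syllables.
Between /u/ (V1) and /u/ (V2): /g/ is a single consonant, so it becomes the next onset.
Between /u/ (V2) and /i/ (V3): /vsm/ — longest licit onset from the right is /sm/, leaving /v/ as coda.
Between /i/ (V3) and /a/ (V4): /w/ is a single consonant, so it becomes the next onset.
Between /a/ (V4) and /o/ (V5): cluster /gw/ — /gw/ is itself a permitted onset, so the whole cluster goes right; preceding coda = ∅.
Result: su.guv.smi.wa.gwo.
Syllable 3 is /smi/; it ends in its nucleus with no coda, so it is open.

open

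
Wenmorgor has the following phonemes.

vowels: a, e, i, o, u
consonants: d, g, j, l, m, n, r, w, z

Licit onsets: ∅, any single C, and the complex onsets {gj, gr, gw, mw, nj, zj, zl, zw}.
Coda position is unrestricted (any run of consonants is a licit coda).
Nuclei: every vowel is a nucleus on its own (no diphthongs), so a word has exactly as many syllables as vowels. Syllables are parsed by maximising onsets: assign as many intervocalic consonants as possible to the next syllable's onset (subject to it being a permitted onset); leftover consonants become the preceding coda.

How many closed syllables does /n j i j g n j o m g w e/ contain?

2

Nuclei (vowels): i, o, e → 3 syllables.
V1 /i/ – V2 /o/: /jgnj/ — longest licit onset from the right is /nj/, leaving /jg/ as coda.
V2 /o/ – V3 /e/: /mgw/; trying suffixes from longest down, /gw/ is the first permitted one, so coda /m/ | onset /gw/.
Putting it together: njijg.njom.gwe.
Classifying each syllable: /njijg/ (closed), /njom/ (closed), /gwe/ (open).
Closed syllables: 2.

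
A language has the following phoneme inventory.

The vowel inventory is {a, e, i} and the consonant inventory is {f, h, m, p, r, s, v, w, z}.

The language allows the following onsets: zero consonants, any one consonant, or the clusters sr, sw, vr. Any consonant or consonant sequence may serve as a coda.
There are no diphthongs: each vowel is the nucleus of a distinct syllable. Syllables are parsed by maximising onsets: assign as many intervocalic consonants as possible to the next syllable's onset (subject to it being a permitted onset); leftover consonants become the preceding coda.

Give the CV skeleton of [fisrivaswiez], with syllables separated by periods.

Vowels present: i, i, a, i, e; each is a nucleus, giving 5 syllables.
/i…i/ gap (V1→V2): /sr/ — entire cluster is a permitted onset → onset /sr/, coda ∅.
/i…a/ gap (V2→V3): /v/ → onset of the next syllable (single consonants are always licit onsets).
/a…i/ gap (V3→V4): cluster /sw/ — /sw/ is itself a permitted onset, so the whole cluster goes right; preceding coda = ∅.
/i…e/ gap (V4→V5): nothing intervenes; syllable break is V.V.
Syllabification: fi.sri.va.swi.ez.
Mapping each syllable to C/V: /fi/ → CV, /sri/ → CCV, /va/ → CV, /swi/ → CCV, /ez/ → VC.

CV.CCV.CV.CCV.VC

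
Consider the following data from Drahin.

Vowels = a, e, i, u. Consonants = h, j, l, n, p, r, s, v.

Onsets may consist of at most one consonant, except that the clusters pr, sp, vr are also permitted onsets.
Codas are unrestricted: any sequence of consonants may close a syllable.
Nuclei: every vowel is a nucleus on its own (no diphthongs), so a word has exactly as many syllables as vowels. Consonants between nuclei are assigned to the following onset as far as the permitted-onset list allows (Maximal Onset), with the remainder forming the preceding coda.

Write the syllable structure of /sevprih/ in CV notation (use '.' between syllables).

Vowels present: e, i; each is a nucleus, giving 2 syllables.
/e…i/ gap (V1→V2): /vpr/; trying suffixes from longest down, /pr/ is the first permitted one, so coda /v/ | onset /pr/.
So the parse is sev.prih.
Mapping each syllable to C/V: /sev/ → CVC, /prih/ → CCVC.

CVC.CCVC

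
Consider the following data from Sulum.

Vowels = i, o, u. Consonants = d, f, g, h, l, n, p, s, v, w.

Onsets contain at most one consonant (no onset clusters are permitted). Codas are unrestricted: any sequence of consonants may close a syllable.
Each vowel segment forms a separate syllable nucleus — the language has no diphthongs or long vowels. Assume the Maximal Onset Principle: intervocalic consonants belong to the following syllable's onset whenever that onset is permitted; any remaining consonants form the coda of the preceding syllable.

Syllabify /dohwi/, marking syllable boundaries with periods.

The vowels are o, i — 2 nuclei, so 2 syllables.
Between /o/ (V1) and /i/ (V2): /hw/; trying suffixes from longest down, /w/ is the first permitted one, so coda /h/ | onset /w/.

doh.wi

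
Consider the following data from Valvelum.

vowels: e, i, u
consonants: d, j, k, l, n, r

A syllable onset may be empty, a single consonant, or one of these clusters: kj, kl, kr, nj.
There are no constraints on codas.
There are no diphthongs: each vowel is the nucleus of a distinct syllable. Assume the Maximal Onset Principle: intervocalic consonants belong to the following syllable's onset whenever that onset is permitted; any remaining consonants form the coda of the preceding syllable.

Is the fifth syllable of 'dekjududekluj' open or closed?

Vowels present: e, u, u, e, u; each is a nucleus, giving 5 syllables.
/e…u/ gap (V1→V2): cluster /kj/ — /kj/ is itself a permitted onset, so the whole cluster goes right; preceding coda = ∅.
/u…u/ gap (V2→V3): just /d/ — single C goes to the following onset.
/u…e/ gap (V3→V4): /d/ → onset of the next syllable (single consonants are always licit onsets).
/e…u/ gap (V4→V5): /kl/ — entire cluster is a permitted onset → onset /kl/, coda ∅.
Putting it together: de.kju.du.de.kluj.
Syllable 5 is /kluj/ with coda /j/, so it is closed.

closed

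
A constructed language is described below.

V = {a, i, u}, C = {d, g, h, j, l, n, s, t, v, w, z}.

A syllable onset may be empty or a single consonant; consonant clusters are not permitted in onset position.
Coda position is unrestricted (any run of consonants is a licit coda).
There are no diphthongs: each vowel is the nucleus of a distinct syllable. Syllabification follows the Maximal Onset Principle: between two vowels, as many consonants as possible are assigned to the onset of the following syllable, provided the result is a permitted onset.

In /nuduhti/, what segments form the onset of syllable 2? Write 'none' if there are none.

Vowels present: u, u, i; each is a nucleus, giving 3 syllables.
/u…u/ gap (V1→V2): /d/ is a single consonant, so it becomes the next onset.
/u…i/ gap (V2→V3): cluster /ht/ — the longest permitted-onset suffix is /t/; onset = /t/, preceding coda = /h/.
Syllabification: nu.duh.ti.
Syllable 2 is /duh/: onset /d/, nucleus /u/, coda /h/.

d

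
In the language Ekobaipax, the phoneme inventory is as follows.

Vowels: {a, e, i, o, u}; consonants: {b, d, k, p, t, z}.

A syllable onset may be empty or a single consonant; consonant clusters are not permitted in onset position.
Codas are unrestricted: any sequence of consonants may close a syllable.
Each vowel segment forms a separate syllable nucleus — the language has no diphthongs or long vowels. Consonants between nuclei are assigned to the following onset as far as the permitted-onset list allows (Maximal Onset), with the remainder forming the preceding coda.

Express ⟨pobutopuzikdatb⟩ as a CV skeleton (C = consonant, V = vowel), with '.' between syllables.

CV.CV.CV.CV.CVC.CVCC

The vowels are o, u, o, u, i, a — 6 nuclei, so 6 syllables.
V1 /o/ – V2 /u/: /b/ is a single consonant, so it becomes the next onset.
V2 /u/ – V3 /o/: /t/ is a single consonant, so it becomes the next onset.
V3 /o/ – V4 /u/: just /p/ — single C goes to the following onset.
V4 /u/ – V5 /i/: just /z/ — single C goes to the following onset.
V5 /i/ – V6 /a/: /kd/ — longest licit onset from the right is /d/, leaving /k/ as coda.
Syllabification: po.bu.to.pu.zik.datb.
Mapping each syllable to C/V: /po/ → CV, /bu/ → CV, /to/ → CV, /pu/ → CV, /zik/ → CVC, /datb/ → CVCC.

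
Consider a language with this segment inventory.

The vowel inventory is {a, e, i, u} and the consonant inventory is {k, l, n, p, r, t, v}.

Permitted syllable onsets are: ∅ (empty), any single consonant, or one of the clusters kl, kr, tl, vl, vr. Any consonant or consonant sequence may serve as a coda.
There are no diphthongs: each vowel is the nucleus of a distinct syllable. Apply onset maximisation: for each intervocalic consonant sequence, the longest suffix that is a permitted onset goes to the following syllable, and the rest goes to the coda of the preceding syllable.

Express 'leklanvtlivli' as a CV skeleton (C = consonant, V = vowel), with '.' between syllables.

Nuclei (vowels): e, a, i, i → 4 syllables.
σ1/σ2 boundary: cluster /kl/ — /kl/ is itself a permitted onset, so the whole cluster goes right; preceding coda = ∅.
σ2/σ3 boundary: /nvtl/ — longest licit onset from the right is /tl/, leaving /nv/ as coda.
σ3/σ4 boundary: cluster /vl/ — /vl/ is itself a permitted onset, so the whole cluster goes right; preceding coda = ∅.
Result: le.klanv.tli.vli.
Mapping each syllable to C/V: /le/ → CV, /klanv/ → CCVCC, /tli/ → CCV, /vli/ → CCV.

CV.CCVCC.CCV.CCV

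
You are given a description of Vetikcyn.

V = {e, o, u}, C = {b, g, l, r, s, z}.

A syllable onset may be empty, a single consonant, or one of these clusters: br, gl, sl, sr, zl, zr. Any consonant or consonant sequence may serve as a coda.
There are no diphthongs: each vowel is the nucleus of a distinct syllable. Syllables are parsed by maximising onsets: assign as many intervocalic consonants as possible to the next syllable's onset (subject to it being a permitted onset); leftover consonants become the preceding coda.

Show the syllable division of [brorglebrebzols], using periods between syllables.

Nuclei (vowels): o, e, e, o → 4 syllables.
/o…e/ gap (V1→V2): cluster /rgl/ — the longest permitted-onset suffix is /gl/; onset = /gl/, preceding coda = /r/.
/e…e/ gap (V2→V3): cluster /br/ — /br/ is itself a permitted onset, so the whole cluster goes right; preceding coda = ∅.
/e…o/ gap (V3→V4): cluster /bz/ — the longest permitted-onset suffix is /z/; onset = /z/, preceding coda = /b/.

bror.gle.breb.zols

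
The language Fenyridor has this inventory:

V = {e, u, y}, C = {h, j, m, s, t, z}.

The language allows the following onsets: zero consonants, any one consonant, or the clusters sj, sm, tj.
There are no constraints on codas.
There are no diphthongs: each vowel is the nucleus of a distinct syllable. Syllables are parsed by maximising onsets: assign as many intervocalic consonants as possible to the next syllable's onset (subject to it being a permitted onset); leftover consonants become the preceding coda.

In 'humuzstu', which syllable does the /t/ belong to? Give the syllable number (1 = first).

Nuclei (vowels): u, u, u → 3 syllables.
σ1/σ2 boundary: /m/ is a single consonant, so it becomes the next onset.
σ2/σ3 boundary: /zst/ — longest licit onset from the right is /t/, leaving /zs/ as coda.
Putting it together: hu.muzs.tu.
The /t/ is in the onset of syllable 3 (/tu/).

3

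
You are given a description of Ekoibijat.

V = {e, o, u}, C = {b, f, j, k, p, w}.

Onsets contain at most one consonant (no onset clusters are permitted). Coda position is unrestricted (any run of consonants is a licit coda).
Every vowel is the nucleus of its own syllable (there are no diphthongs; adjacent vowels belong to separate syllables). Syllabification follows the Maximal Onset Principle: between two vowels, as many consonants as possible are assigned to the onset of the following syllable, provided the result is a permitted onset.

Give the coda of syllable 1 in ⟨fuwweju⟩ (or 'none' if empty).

w

The vowels are u, e, u — 3 nuclei, so 3 syllables.
Between /u/ (V1) and /e/ (V2): /ww/; trying suffixes from longest down, /w/ is the first permitted one, so coda /w/ | onset /w/.
Between /e/ (V2) and /u/ (V3): just /j/ — single C goes to the following onset.
Syllabification: fuw.we.ju.
Syllable 1 is /fuw/: onset /f/, nucleus /u/, coda /w/.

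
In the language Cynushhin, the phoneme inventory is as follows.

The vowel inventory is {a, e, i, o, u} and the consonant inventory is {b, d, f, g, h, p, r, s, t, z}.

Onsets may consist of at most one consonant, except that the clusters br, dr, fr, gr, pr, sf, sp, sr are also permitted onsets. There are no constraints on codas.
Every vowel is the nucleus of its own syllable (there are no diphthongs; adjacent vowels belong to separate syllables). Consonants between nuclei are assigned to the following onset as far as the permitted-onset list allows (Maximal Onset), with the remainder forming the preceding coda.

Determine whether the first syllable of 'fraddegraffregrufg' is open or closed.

The vowels are a, e, a, e, u — 5 nuclei, so 5 syllables.
σ1/σ2 boundary: /dd/; trying suffixes from longest down, /d/ is the first permitted one, so coda /d/ | onset /d/.
σ2/σ3 boundary: /gr/ — entire cluster is a permitted onset → onset /gr/, coda ∅.
σ3/σ4 boundary: /ffr/; trying suffixes from longest down, /fr/ is the first permitted one, so coda /f/ | onset /fr/.
σ4/σ5 boundary: /gr/ — entire cluster is a permitted onset → onset /gr/, coda ∅.
So the parse is frad.de.graf.fre.grufg.
Syllable 1 is /frad/ with coda /d/, so it is closed.

closed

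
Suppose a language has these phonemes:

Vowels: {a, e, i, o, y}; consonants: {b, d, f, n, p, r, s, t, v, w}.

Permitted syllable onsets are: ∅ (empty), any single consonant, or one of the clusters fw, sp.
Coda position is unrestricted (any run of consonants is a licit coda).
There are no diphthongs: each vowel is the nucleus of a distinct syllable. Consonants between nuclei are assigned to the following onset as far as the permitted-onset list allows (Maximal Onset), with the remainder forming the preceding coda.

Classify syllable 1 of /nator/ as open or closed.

open

The vowels are a, o — 2 nuclei, so 2 syllables.
σ1/σ2 boundary: /t/ → onset of the next syllable (single consonants are always licit onsets).
Putting it together: na.tor.
Syllable 1 is /na/; it ends in its nucleus with no coda, so it is open.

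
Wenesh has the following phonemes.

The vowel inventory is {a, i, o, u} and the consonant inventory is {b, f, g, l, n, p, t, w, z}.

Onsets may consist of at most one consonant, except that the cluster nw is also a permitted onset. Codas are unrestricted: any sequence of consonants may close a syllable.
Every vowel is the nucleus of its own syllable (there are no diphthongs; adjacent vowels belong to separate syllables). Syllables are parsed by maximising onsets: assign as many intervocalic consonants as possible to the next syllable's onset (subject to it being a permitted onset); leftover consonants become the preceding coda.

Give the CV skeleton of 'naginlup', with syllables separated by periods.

Vowels present: a, i, u; each is a nucleus, giving 3 syllables.
σ1/σ2 boundary: /g/ is a single consonant, so it becomes the next onset.
σ2/σ3 boundary: /nl/ — longest licit onset from the right is /l/, leaving /n/ as coda.
Syllabification: na.gin.lup.
Mapping each syllable to C/V: /na/ → CV, /gin/ → CVC, /lup/ → CVC.

CV.CVC.CVC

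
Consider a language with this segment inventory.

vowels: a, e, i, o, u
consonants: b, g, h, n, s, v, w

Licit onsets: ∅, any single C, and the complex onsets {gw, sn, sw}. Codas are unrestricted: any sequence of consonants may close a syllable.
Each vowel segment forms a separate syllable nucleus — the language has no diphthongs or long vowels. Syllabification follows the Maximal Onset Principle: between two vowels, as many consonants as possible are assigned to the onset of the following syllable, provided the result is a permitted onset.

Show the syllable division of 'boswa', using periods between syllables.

Vowels present: o, a; each is a nucleus, giving 2 syllables.
Between /o/ (V1) and /a/ (V2): /sw/ is a licit onset in full, so it all attaches to the next syllable.

bo.swa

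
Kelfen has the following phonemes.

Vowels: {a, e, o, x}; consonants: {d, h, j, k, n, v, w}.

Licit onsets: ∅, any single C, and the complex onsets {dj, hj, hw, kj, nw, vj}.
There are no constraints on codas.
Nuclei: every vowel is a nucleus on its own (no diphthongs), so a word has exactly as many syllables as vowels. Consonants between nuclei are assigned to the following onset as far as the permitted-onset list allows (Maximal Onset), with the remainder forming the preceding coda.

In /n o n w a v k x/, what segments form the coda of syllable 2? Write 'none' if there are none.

v

The vowels are o, a, x — 3 nuclei, so 3 syllables.
Between /o/ (V1) and /a/ (V2): /nw/ is a licit onset in full, so it all attaches to the next syllable.
Between /a/ (V2) and /x/ (V3): /vk/; trying suffixes from longest down, /k/ is the first permitted one, so coda /v/ | onset /k/.
Syllabification: no.nwav.kx.
Syllable 2 is /nwav/: onset /nw/, nucleus /a/, coda /v/.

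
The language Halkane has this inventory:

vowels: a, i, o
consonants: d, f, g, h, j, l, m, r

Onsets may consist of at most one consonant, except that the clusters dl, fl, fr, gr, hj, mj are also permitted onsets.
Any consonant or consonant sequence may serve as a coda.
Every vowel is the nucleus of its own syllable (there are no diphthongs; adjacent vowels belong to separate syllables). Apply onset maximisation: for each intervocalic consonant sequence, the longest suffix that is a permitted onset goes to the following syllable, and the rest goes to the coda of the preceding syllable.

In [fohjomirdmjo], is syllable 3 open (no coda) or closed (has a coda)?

Nuclei (vowels): o, o, i, o → 4 syllables.
Between /o/ (V1) and /o/ (V2): /hj/ is a licit onset in full, so it all attaches to the next syllable.
Between /o/ (V2) and /i/ (V3): just /m/ — single C goes to the following onset.
Between /i/ (V3) and /o/ (V4): cluster /rdmj/ — the longest permitted-onset suffix is /mj/; onset = /mj/, preceding coda = /rd/.
Putting it together: fo.hjo.mird.mjo.
Syllable 3 is /mird/ with coda /rd/, so it is closed.

closed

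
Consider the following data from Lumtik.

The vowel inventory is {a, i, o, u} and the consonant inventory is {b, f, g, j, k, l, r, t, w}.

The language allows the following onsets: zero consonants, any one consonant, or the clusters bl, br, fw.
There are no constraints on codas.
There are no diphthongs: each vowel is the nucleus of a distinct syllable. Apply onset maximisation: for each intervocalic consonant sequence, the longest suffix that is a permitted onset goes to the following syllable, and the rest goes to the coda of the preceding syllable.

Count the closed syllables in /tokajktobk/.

The vowels are o, a, o — 3 nuclei, so 3 syllables.
Between /o/ (V1) and /a/ (V2): just /k/ — single C goes to the following onset.
Between /a/ (V2) and /o/ (V3): /jkt/ — longest licit onset from the right is /t/, leaving /jk/ as coda.
Syllabification: to.kajk.tobk.
Classifying each syllable: /to/ (open), /kajk/ (closed), /tobk/ (closed).
Closed syllables: 2.

2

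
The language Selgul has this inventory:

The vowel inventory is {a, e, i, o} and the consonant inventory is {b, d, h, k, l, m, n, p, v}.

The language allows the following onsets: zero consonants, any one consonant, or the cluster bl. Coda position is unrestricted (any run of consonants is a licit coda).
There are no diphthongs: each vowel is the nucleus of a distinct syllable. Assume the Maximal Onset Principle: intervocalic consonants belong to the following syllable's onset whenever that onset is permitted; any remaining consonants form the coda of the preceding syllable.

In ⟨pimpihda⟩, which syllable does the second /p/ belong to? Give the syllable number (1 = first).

2

The vowels are i, i, a — 3 nuclei, so 3 syllables.
Between /i/ (V1) and /i/ (V2): cluster /mp/ — the longest permitted-onset suffix is /p/; onset = /p/, preceding coda = /m/.
Between /i/ (V2) and /a/ (V3): cluster /hd/ — the longest permitted-onset suffix is /d/; onset = /d/, preceding coda = /h/.
Putting it together: pim.pih.da.
The second /p/ is in the onset of syllable 2 (/pih/).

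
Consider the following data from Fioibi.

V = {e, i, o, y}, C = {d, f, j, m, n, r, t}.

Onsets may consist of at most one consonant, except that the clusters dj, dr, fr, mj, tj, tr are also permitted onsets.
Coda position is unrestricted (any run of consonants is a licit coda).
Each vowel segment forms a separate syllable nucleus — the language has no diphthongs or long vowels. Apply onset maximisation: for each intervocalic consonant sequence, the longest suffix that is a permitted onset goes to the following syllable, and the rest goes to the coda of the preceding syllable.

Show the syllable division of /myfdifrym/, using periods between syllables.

The vowels are y, i, y — 3 nuclei, so 3 syllables.
/y…i/ gap (V1→V2): /fd/ splits as /f/ + /d/ (/d/ is the longest suffix that is a licit onset).
/i…y/ gap (V2→V3): /fr/ is a licit onset in full, so it all attaches to the next syllable.

myf.di.frym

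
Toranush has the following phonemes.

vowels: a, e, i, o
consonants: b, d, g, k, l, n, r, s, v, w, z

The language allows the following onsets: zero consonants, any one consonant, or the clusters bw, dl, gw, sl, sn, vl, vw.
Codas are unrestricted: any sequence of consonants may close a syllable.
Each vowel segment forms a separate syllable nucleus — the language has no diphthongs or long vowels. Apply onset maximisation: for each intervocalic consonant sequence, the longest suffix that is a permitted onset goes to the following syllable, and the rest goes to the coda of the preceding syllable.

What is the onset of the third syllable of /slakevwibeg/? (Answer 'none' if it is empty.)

vw

Nuclei (vowels): a, e, i, e → 4 syllables.
/a…e/ gap (V1→V2): /k/ is a single consonant, so it becomes the next onset.
/e…i/ gap (V2→V3): cluster /vw/ — /vw/ is itself a permitted onset, so the whole cluster goes right; preceding coda = ∅.
/i…e/ gap (V3→V4): just /b/ — single C goes to the following onset.
Result: sla.ke.vwi.beg.
Syllable 3 is /vwi/: onset /vw/, nucleus /i/, coda ∅.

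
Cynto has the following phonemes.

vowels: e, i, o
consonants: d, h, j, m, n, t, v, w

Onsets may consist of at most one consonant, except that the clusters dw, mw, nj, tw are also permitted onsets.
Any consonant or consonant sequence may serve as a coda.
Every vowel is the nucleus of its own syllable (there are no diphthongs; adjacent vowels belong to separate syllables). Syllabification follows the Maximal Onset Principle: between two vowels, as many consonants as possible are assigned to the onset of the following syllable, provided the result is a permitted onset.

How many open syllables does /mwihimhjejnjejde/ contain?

2

Nuclei (vowels): i, i, e, e, e → 5 syllables.
σ1/σ2 boundary: /h/ → onset of the next syllable (single consonants are always licit onsets).
σ2/σ3 boundary: /mhj/ — longest licit onset from the right is /j/, leaving /mh/ as coda.
σ3/σ4 boundary: /jnj/ — longest licit onset from the right is /nj/, leaving /j/ as coda.
σ4/σ5 boundary: /jd/ splits as /j/ + /d/ (/d/ is the longest suffix that is a licit onset).
So the parse is mwi.himh.jej.njej.de.
Classifying each syllable: /mwi/ (open), /himh/ (closed), /jej/ (closed), /njej/ (closed), /de/ (open).
Open syllables: 2.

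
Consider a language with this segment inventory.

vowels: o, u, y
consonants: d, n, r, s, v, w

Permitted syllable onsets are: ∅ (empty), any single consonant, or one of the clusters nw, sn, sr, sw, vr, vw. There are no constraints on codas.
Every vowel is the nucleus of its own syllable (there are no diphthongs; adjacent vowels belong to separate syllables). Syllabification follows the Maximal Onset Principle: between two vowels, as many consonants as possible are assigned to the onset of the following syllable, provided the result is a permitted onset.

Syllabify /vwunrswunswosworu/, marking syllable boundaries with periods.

vwunr.swun.swo.swo.ru

Nuclei (vowels): u, u, o, o, u → 5 syllables.
σ1/σ2 boundary: cluster /nrsw/ — the longest permitted-onset suffix is /sw/; onset = /sw/, preceding coda = /nr/.
σ2/σ3 boundary: /nsw/; trying suffixes from longest down, /sw/ is the first permitted one, so coda /n/ | onset /sw/.
σ3/σ4 boundary: /sw/ is a licit onset in full, so it all attaches to the next syllable.
σ4/σ5 boundary: /r/ is a single consonant, so it becomes the next onset.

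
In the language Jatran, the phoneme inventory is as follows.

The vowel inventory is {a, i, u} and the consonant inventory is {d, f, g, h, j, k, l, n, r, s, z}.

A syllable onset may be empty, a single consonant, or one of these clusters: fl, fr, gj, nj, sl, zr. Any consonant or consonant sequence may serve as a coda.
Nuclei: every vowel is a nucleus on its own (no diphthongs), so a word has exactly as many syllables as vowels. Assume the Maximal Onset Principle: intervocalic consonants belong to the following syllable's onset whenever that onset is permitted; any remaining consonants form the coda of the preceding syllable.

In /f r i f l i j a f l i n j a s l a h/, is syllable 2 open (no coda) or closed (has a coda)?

Nuclei (vowels): i, i, a, i, a, a → 6 syllables.
σ1/σ2 boundary: /fl/ — entire cluster is a permitted onset → onset /fl/, coda ∅.
σ2/σ3 boundary: /j/ → onset of the next syllable (single consonants are always licit onsets).
σ3/σ4 boundary: /fl/ is a licit onset in full, so it all attaches to the next syllable.
σ4/σ5 boundary: /nj/ is a licit onset in full, so it all attaches to the next syllable.
σ5/σ6 boundary: /sl/ — entire cluster is a permitted onset → onset /sl/, coda ∅.
So the parse is fri.fli.ja.fli.nja.slah.
Syllable 2 is /fli/; it ends in its nucleus with no coda, so it is open.

open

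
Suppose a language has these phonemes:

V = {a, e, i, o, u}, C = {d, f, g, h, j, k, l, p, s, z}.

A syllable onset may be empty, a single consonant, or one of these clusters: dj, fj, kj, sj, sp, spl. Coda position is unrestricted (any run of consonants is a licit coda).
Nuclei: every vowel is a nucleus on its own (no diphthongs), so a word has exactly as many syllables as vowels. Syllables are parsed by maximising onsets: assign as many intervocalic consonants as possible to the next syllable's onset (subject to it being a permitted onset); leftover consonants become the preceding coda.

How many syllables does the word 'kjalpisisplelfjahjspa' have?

6

The vowels are a, i, i, e, a, a — 6 nuclei, so 6 syllables.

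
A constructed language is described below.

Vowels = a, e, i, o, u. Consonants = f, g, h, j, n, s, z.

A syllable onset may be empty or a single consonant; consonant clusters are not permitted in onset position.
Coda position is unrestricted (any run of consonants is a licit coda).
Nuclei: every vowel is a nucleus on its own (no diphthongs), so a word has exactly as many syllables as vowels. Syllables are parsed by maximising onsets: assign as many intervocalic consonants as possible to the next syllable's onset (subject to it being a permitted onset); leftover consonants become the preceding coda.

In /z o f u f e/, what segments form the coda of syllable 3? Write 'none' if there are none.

The vowels are o, u, e — 3 nuclei, so 3 syllables.
σ1/σ2 boundary: /f/ is a single consonant, so it becomes the next onset.
σ2/σ3 boundary: just /f/ — single C goes to the following onset.
So the parse is zo.fu.fe.
Syllable 3 is /fe/: onset /f/, nucleus /e/, coda ∅.

none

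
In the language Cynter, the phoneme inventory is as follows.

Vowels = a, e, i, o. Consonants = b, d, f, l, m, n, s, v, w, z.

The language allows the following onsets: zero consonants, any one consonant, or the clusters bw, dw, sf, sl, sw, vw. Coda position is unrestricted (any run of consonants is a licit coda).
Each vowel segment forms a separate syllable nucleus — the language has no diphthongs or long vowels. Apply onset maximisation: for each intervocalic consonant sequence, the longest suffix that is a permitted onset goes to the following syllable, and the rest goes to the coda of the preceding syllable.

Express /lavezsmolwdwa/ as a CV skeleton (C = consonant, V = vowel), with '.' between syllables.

CV.CVCC.CVCC.CCV

Nuclei (vowels): a, e, o, a → 4 syllables.
Between /a/ (V1) and /e/ (V2): /v/ → onset of the next syllable (single consonants are always licit onsets).
Between /e/ (V2) and /o/ (V3): /zsm/; trying suffixes from longest down, /m/ is the first permitted one, so coda /zs/ | onset /m/.
Between /o/ (V3) and /a/ (V4): /lwdw/ splits as /lw/ + /dw/ (/dw/ is the longest suffix that is a licit onset).
Syllabification: la.vezs.molw.dwa.
Mapping each syllable to C/V: /la/ → CV, /vezs/ → CVCC, /molw/ → CVCC, /dwa/ → CCV.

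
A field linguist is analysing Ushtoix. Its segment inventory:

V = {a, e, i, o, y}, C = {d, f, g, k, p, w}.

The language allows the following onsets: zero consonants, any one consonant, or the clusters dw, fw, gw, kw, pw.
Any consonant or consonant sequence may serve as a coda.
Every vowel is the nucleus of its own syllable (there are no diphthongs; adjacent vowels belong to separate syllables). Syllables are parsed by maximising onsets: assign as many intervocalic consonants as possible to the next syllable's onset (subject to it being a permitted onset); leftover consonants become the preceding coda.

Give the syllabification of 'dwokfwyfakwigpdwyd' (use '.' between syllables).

dwok.fwy.fa.kwigp.dwyd

Nuclei (vowels): o, y, a, i, y → 5 syllables.
Between /o/ (V1) and /y/ (V2): cluster /kfw/ — the longest permitted-onset suffix is /fw/; onset = /fw/, preceding coda = /k/.
Between /y/ (V2) and /a/ (V3): /f/ is a single consonant, so it becomes the next onset.
Between /a/ (V3) and /i/ (V4): /kw/ — entire cluster is a permitted onset → onset /kw/, coda ∅.
Between /i/ (V4) and /y/ (V5): cluster /gpdw/ — the longest permitted-onset suffix is /dw/; onset = /dw/, preceding coda = /gp/.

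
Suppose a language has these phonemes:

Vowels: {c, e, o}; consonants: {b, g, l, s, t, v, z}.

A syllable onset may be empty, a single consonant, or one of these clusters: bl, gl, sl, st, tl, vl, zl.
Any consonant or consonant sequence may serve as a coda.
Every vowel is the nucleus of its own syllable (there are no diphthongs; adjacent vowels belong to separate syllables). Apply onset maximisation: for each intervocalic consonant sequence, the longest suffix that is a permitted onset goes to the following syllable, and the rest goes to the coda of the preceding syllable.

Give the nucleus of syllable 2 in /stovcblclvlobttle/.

The vowels are o, c, c, o, e — 5 nuclei, so 5 syllables.
The second nucleus (vowel 2 from the left) is /c/.

c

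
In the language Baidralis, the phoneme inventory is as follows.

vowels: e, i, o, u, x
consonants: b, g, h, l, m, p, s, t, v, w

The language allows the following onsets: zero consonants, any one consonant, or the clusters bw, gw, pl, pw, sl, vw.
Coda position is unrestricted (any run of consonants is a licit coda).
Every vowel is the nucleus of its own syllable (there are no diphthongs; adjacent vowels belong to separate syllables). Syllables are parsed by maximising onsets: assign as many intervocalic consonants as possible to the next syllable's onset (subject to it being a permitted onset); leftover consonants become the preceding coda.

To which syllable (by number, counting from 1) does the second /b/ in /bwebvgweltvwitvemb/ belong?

Vowels present: e, e, i, e; each is a nucleus, giving 4 syllables.
V1 /e/ – V2 /e/: /bvgw/ — longest licit onset from the right is /gw/, leaving /bv/ as coda.
V2 /e/ – V3 /i/: /ltvw/ splits as /lt/ + /vw/ (/vw/ is the longest suffix that is a licit onset).
V3 /i/ – V4 /e/: /tv/; trying suffixes from longest down, /v/ is the first permitted one, so coda /t/ | onset /v/.
Result: bwebv.gwelt.vwit.vemb.
The second /b/ is in the coda of syllable 1 (/bwebv/).

1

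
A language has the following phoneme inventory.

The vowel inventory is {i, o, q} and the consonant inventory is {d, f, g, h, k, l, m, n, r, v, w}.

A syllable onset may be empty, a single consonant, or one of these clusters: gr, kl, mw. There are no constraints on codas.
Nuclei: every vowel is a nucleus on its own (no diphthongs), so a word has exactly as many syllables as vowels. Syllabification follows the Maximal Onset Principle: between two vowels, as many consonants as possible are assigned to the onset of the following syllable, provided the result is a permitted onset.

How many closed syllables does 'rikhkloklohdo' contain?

2

The vowels are i, o, o, o — 4 nuclei, so 4 syllables.
V1 /i/ – V2 /o/: /khkl/ splits as /kh/ + /kl/ (/kl/ is the longest suffix that is a licit onset).
V2 /o/ – V3 /o/: /kl/ is a licit onset in full, so it all attaches to the next syllable.
V3 /o/ – V4 /o/: /hd/; trying suffixes from longest down, /d/ is the first permitted one, so coda /h/ | onset /d/.
Syllabification: rikh.klo.kloh.do.
Classifying each syllable: /rikh/ (closed), /klo/ (open), /kloh/ (closed), /do/ (open).
Closed syllables: 2.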